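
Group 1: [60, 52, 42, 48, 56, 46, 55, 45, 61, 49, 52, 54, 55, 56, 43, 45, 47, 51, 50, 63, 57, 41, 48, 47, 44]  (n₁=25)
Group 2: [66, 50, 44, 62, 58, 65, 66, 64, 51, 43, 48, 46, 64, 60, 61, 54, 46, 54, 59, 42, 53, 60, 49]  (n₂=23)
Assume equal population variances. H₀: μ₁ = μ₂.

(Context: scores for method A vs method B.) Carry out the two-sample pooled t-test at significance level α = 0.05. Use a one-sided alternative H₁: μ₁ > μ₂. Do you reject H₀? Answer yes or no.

reject H₀: no

x̄₁=50.680, s₁=6.115, n₁=25
x̄₂=55.000, s₂=7.954, n₂=23
s_p² = [24·6.115² + 22·7.954²]/46 = 49.7704
SE = √(s_p²·(1/25+1/23)) = 2.0383
t = (50.680−55.000)/2.0383 = -2.1194
df = 46
p-value (one-sided, H₁ greater) = 0.98026
At α=0.05: p ≥ α → fail to reject H₀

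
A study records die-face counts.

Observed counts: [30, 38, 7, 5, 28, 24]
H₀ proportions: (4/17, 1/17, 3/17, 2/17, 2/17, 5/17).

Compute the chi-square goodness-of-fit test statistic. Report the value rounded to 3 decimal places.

n = 132; E_i = n·p_i = [31.06, 7.76, 23.29, 15.53, 15.53, 38.82]
χ² = (30−31.06)²/31.06 + (38−7.76)²/7.76 + (7−23.29)²/23.29 + (5−15.53)²/15.53 + (28−15.53)²/15.53 + (24−38.82)²/38.82 = 151.9816
df = 5

test statistic = 151.982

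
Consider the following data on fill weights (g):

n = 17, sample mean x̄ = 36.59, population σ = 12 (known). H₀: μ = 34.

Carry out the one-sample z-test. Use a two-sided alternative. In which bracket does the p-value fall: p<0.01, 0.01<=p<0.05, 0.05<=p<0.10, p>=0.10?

p-value bracket: p>=0.10

SE = σ/√n = 12/√17 = 2.9104
z = (x̄−μ₀)/SE = (36.59−34)/2.9104 = 0.8899
p-value (two-sided) = 0.37352
→ bracket: p>=0.10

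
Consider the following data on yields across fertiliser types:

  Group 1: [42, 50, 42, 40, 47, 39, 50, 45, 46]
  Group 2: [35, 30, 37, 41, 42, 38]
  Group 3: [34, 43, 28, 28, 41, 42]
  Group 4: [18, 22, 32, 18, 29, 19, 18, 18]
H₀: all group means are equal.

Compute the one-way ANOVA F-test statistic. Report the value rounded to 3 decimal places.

Group means [44.56, 37.17, 36.00, 21.75], grand mean 34.966
SSB = Σnᵢ(x̄ᵢ−x̄)² = 2260.410; SSW = ΣΣ(x−x̄ᵢ)² = 690.556
MSB = 2260.410/3 = 753.4700; MSW = 690.556/25 = 27.6222
F = MSB/MSW = 27.2777
df = (3, 25)

test statistic = 27.278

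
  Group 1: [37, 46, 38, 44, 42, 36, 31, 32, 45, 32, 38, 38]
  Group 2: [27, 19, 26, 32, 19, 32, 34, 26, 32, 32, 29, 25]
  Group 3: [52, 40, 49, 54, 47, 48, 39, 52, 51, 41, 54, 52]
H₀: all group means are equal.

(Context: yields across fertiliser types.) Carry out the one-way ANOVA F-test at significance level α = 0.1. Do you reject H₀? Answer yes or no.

Group means [38.25, 27.75, 48.25], grand mean 38.083
SSB = Σnᵢ(x̄ᵢ−x̄)² = 2522.000; SSW = ΣΣ(x−x̄ᵢ)² = 894.750
MSB = 2522.000/2 = 1261.0000; MSW = 894.750/33 = 27.1136
F = MSB/MSW = 46.5080
df = (2, 33)
p-value (upper-tail) = 0.00000
At α=0.1: p < α → reject H₀

reject H₀: yes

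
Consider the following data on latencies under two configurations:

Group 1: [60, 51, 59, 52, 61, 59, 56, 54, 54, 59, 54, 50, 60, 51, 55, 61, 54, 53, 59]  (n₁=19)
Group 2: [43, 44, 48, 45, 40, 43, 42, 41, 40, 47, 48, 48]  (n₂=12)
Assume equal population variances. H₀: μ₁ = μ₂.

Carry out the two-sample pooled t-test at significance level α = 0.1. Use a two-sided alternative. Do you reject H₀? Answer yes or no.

reject H₀: yes

x̄₁=55.895, s₁=3.695, n₁=19
x̄₂=44.083, s₂=3.088, n₂=12
s_p² = [18·3.695² + 11·3.088²]/29 = 12.0933
SE = √(s_p²·(1/19+1/12)) = 1.2823
t = (55.895−44.083)/1.2823 = 9.2112
df = 29
p-value (two-sided) = 0.00000
At α=0.1: p < α → reject H₀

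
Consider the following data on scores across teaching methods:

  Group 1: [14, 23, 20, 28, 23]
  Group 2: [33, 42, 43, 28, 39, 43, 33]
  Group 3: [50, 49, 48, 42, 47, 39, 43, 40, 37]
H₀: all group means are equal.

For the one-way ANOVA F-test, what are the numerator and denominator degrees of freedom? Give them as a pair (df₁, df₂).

k = 3 groups, N = 21 total
df = (k−1, N−k) = (3−1, 21−3) = (2, 18)

degrees of freedom = [2, 18]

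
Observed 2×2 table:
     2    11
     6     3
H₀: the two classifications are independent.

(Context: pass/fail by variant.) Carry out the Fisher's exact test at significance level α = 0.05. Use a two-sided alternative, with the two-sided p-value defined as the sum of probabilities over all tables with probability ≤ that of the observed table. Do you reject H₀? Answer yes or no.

reject H₀: yes

Margins: r₁=13, r₂=9, c₁=8, c₂=14, n=22
p_obs = C(13,2)·C(9,6)/C(22,8); sum pmf over tables with pmf ≤ p_obs
p-value (two-sided) = 0.02601
At α=0.05: p < α → reject H₀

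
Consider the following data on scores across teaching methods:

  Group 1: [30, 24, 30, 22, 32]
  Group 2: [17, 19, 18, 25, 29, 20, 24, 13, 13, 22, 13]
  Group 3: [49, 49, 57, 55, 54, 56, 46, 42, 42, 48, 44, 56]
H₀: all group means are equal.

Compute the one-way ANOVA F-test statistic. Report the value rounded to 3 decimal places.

test statistic = 98.688

Group means [27.60, 19.36, 49.83], grand mean 33.893
SSB = Σnᵢ(x̄ᵢ−x̄)² = 5569.266; SSW = ΣΣ(x−x̄ᵢ)² = 705.412
MSB = 5569.266/2 = 2784.6332; MSW = 705.412/25 = 28.2165
F = MSB/MSW = 98.6882
df = (2, 25)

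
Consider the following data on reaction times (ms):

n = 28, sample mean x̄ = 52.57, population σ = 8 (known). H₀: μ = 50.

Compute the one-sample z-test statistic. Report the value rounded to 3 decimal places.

test statistic = 1.700

SE = σ/√n = 8/√28 = 1.5119
z = (x̄−μ₀)/SE = (52.57−50)/1.5119 = 1.6999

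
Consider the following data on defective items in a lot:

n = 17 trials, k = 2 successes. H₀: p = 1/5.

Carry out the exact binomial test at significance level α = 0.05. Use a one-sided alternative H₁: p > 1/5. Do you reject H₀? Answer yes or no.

Exact binomial: n=17, k=2, p₀=1/5=0.2000
P(X≥2) from Σ C(n,i)·p₀^i·(1−p₀)^(n−i)
p-value (one-sided, H₁ greater) = 0.88178
At α=0.05: p ≥ α → fail to reject H₀

reject H₀: no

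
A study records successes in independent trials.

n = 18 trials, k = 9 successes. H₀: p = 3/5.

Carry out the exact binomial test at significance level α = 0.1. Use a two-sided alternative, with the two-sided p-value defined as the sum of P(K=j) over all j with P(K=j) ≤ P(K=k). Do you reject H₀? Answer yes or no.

Exact binomial: n=18, k=9, p₀=3/5=0.6000
P(X=j) = C(n,j)·p₀^j·(1−p₀)^(n−j); p = Σ P(X=j) over j with P(X=j) ≤ P(X=9)
p-value (two-sided) = 0.47192
At α=0.1: p ≥ α → fail to reject H₀

reject H₀: no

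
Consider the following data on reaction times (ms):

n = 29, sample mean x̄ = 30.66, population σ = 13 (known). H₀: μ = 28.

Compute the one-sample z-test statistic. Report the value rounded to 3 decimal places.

SE = σ/√n = 13/√29 = 2.4140
z = (x̄−μ₀)/SE = (30.66−28)/2.4140 = 1.1019

test statistic = 1.102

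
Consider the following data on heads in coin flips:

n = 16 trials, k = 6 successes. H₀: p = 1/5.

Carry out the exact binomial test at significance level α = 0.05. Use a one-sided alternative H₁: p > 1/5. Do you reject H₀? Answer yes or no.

reject H₀: no

Exact binomial: n=16, k=6, p₀=1/5=0.2000
P(X≥6) from Σ C(n,i)·p₀^i·(1−p₀)^(n−i)
p-value (one-sided, H₁ greater) = 0.08169
At α=0.05: p ≥ α → fail to reject H₀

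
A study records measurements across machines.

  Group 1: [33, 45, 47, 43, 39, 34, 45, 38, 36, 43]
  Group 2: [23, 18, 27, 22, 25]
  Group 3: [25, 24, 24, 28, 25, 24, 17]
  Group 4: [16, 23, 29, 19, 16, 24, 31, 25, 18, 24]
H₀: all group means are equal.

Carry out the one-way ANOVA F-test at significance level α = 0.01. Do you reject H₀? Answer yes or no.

reject H₀: yes

Group means [40.30, 23.00, 23.86, 22.50], grand mean 28.438
SSB = Σnᵢ(x̄ᵢ−x̄)² = 2054.418; SSW = ΣΣ(x−x̄ᵢ)² = 577.457
MSB = 2054.418/3 = 684.8060; MSW = 577.457/28 = 20.6235
F = MSB/MSW = 33.2052
df = (3, 28)
p-value (upper-tail) = 0.00000
At α=0.01: p < α → reject H₀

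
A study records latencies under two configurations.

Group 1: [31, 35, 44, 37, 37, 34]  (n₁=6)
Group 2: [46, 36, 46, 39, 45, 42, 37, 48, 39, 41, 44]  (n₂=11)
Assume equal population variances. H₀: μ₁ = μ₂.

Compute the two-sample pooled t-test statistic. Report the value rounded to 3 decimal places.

test statistic = -2.745

x̄₁=36.333, s₁=4.367, n₁=6
x̄₂=42.091, s₂=4.011, n₂=11
s_p² = [5·4.367² + 10·4.011²]/15 = 17.0828
SE = √(s_p²·(1/6+1/11)) = 2.0976
t = (36.333−42.091)/2.0976 = -2.7448
df = 15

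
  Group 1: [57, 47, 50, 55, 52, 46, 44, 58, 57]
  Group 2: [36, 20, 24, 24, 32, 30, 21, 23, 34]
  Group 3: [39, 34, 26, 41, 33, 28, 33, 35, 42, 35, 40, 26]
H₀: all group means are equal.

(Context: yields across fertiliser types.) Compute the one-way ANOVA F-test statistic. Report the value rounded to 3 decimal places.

test statistic = 46.632

Group means [51.78, 27.11, 34.33], grand mean 37.400
SSB = Σnᵢ(x̄ᵢ−x̄)² = 2926.089; SSW = ΣΣ(x−x̄ᵢ)² = 847.111
MSB = 2926.089/2 = 1463.0444; MSW = 847.111/27 = 31.3745
F = MSB/MSW = 46.6317
df = (2, 27)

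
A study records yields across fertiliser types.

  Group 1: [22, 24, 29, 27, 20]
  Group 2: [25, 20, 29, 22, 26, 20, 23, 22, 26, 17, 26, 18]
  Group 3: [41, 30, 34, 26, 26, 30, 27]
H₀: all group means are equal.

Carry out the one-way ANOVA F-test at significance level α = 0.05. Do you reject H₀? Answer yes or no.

Group means [24.40, 22.83, 30.57], grand mean 25.417
SSB = Σnᵢ(x̄ᵢ−x̄)² = 271.252; SSW = ΣΣ(x−x̄ᵢ)² = 376.581
MSB = 271.252/2 = 135.6262; MSW = 376.581/21 = 17.9324
F = MSB/MSW = 7.5632
df = (2, 21)
p-value (upper-tail) = 0.00336
At α=0.05: p < α → reject H₀

reject H₀: yes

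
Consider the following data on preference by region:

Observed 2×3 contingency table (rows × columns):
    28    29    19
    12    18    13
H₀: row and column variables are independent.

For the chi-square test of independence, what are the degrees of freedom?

degrees of freedom = 2

df = (r−1)(c−1) = (2−1)·(3−1) = 2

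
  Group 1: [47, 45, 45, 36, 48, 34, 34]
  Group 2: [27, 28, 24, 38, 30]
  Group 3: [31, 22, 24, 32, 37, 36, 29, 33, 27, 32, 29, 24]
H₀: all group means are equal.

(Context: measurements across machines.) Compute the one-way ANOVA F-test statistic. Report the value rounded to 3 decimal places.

test statistic = 11.891

Group means [41.29, 29.40, 29.67], grand mean 33.000
SSB = Σnᵢ(x̄ᵢ−x̄)² = 678.705; SSW = ΣΣ(x−x̄ᵢ)² = 599.295
MSB = 678.705/2 = 339.3524; MSW = 599.295/21 = 28.5379
F = MSB/MSW = 11.8913
df = (2, 21)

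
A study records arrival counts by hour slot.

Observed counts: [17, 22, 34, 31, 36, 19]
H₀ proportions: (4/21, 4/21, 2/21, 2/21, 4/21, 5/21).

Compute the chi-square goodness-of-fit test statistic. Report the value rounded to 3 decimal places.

n = 159; E_i = n·p_i = [30.29, 30.29, 15.14, 15.14, 30.29, 37.86]
χ² = (17−30.29)²/30.29 + (22−30.29)²/30.29 + (34−15.14)²/15.14 + (31−15.14)²/15.14 + (36−30.29)²/30.29 + (19−37.86)²/37.86 = 58.6538
df = 5

test statistic = 58.654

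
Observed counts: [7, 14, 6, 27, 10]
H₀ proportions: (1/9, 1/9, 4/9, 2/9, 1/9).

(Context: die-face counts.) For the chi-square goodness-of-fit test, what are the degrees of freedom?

df = k − 1 = 5 − 1 = 4

degrees of freedom = 4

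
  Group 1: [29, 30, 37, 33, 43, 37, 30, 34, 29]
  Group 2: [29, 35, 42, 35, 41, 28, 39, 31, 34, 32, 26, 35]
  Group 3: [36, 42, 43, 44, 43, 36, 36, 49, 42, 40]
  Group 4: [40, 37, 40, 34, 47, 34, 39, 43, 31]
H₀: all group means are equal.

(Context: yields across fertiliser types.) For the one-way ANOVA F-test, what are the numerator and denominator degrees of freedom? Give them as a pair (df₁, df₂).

k = 4 groups, N = 40 total
df = (k−1, N−k) = (4−1, 40−4) = (3, 36)

degrees of freedom = [3, 36]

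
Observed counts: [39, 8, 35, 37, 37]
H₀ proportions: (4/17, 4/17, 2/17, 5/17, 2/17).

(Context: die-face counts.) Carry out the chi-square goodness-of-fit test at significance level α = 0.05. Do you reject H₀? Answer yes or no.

reject H₀: yes

n = 156; E_i = n·p_i = [36.71, 36.71, 18.35, 45.88, 18.35]
χ² = (39−36.71)²/36.71 + (8−36.71)²/36.71 + (35−18.35)²/18.35 + (37−45.88)²/45.88 + (37−18.35)²/18.35 = 58.3580
df = 4
p-value (upper-tail) = 0.00000
At α=0.05: p < α → reject H₀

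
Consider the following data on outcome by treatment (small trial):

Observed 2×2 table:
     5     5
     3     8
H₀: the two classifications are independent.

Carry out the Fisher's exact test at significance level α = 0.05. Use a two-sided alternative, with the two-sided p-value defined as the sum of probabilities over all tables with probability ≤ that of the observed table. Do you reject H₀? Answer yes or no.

reject H₀: no

Margins: r₁=10, r₂=11, c₁=8, c₂=13, n=21
p_obs = C(10,5)·C(11,3)/C(21,8); sum pmf over tables with pmf ≤ p_obs
p-value (two-sided) = 0.38700
At α=0.05: p ≥ α → fail to reject H₀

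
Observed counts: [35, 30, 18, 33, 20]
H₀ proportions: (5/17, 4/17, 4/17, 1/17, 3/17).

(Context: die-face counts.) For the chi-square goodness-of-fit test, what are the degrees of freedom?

df = k − 1 = 5 − 1 = 4

degrees of freedom = 4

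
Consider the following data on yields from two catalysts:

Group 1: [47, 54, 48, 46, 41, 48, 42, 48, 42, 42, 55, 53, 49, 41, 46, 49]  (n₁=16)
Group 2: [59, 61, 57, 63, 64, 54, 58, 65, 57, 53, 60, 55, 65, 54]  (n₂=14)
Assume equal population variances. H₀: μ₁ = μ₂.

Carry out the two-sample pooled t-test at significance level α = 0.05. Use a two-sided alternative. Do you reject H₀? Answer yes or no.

reject H₀: yes

x̄₁=46.938, s₁=4.538, n₁=16
x̄₂=58.929, s₂=4.196, n₂=14
s_p² = [15·4.538² + 13·4.196²]/28 = 19.2095
SE = √(s_p²·(1/16+1/14)) = 1.6040
t = (46.938−58.929)/1.6040 = -7.4759
df = 28
p-value (two-sided) = 0.00000
At α=0.05: p < α → reject H₀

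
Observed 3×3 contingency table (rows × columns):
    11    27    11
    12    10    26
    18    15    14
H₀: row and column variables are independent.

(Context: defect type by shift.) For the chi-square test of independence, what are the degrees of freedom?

degrees of freedom = 4

df = (r−1)(c−1) = (3−1)·(3−1) = 4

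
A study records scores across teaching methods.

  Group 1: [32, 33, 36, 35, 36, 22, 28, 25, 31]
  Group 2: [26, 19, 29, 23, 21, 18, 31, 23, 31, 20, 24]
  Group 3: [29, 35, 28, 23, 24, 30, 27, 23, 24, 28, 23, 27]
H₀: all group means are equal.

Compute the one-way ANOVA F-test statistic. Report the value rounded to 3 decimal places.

test statistic = 5.996

Group means [30.89, 24.09, 26.75], grand mean 27.000
SSB = Σnᵢ(x̄ᵢ−x̄)² = 229.952; SSW = ΣΣ(x−x̄ᵢ)² = 556.048
MSB = 229.952/2 = 114.9760; MSW = 556.048/29 = 19.1741
F = MSB/MSW = 5.9964
df = (2, 29)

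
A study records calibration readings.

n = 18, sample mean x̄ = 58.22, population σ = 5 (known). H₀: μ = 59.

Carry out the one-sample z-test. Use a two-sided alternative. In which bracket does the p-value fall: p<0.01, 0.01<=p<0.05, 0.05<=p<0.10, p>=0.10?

SE = σ/√n = 5/√18 = 1.1785
z = (x̄−μ₀)/SE = (58.22−59)/1.1785 = -0.6619
p-value (two-sided) = 0.50807
→ bracket: p>=0.10

p-value bracket: p>=0.10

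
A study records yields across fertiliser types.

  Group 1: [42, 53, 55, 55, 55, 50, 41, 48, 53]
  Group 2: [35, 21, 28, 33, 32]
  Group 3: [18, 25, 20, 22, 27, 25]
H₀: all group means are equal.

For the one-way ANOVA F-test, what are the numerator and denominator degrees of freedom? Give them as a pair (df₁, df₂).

k = 3 groups, N = 20 total
df = (k−1, N−k) = (3−1, 20−3) = (2, 17)

degrees of freedom = [2, 17]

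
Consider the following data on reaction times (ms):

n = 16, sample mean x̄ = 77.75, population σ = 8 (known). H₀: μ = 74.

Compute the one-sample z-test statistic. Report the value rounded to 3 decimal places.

test statistic = 1.875

SE = σ/√n = 8/√16 = 2.0000
z = (x̄−μ₀)/SE = (77.75−74)/2.0000 = 1.8750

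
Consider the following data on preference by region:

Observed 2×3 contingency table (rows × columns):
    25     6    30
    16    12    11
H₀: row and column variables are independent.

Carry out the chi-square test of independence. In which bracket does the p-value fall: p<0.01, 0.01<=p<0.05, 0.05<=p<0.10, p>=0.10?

p-value bracket: 0.01<=p<0.05

Row totals [61, 39], col totals [41, 18, 41], n=100
χ² = (25−25.01)²/25.01 + (6−10.98)²/10.98 + (30−25.01)²/25.01 + (16−15.99)²/15.99 + (12−7.02)²/7.02 + (11−15.99)²/15.99 = 8.3444
df = 2
p-value (upper-tail) = 0.01542
→ bracket: 0.01<=p<0.05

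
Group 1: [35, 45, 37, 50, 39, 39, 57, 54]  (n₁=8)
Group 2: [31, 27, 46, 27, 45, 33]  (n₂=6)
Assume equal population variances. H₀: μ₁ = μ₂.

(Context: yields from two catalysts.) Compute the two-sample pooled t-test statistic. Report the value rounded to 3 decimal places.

x̄₁=44.500, s₁=8.315, n₁=8
x̄₂=34.833, s₂=8.589, n₂=6
s_p² = [7·8.315² + 5·8.589²]/12 = 71.0694
SE = √(s_p²·(1/8+1/6)) = 4.5529
t = (44.500−34.833)/4.5529 = 2.1232
df = 12

test statistic = 2.123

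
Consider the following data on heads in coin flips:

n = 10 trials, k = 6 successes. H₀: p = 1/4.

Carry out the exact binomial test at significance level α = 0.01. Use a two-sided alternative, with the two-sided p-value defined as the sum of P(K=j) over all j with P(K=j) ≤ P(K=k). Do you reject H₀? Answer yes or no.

Exact binomial: n=10, k=6, p₀=1/4=0.2500
P(X=j) = C(n,j)·p₀^j·(1−p₀)^(n−j); p = Σ P(X=j) over j with P(X=j) ≤ P(X=6)
p-value (two-sided) = 0.01973
At α=0.01: p ≥ α → fail to reject H₀

reject H₀: no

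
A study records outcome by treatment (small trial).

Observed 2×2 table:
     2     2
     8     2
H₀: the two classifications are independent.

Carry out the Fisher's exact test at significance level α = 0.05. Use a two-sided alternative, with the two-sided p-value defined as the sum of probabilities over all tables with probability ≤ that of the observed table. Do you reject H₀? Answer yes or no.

Margins: r₁=4, r₂=10, c₁=10, c₂=4, n=14
p_obs = C(4,2)·C(10,8)/C(14,10); sum pmf over tables with pmf ≤ p_obs
p-value (two-sided) = 0.52048
At α=0.05: p ≥ α → fail to reject H₀

reject H₀: no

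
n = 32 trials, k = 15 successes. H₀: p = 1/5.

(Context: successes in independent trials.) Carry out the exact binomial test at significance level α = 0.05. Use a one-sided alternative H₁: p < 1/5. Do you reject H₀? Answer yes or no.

Exact binomial: n=32, k=15, p₀=1/5=0.2000
P(X≤15) from Σ C(n,i)·p₀^i·(1−p₀)^(n−i)
p-value (one-sided, H₁ less) = 0.99986
At α=0.05: p ≥ α → fail to reject H₀

reject H₀: no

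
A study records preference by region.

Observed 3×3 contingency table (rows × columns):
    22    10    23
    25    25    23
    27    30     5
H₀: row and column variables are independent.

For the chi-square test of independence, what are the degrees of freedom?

degrees of freedom = 4

df = (r−1)(c−1) = (3−1)·(3−1) = 4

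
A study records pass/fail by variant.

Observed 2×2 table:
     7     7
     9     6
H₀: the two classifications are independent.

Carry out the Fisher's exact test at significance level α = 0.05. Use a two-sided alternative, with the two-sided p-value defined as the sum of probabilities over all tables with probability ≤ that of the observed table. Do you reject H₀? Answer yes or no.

Margins: r₁=14, r₂=15, c₁=16, c₂=13, n=29
p_obs = C(14,7)·C(15,9)/C(29,16); sum pmf over tables with pmf ≤ p_obs
p-value (two-sided) = 0.71525
At α=0.05: p ≥ α → fail to reject H₀

reject H₀: no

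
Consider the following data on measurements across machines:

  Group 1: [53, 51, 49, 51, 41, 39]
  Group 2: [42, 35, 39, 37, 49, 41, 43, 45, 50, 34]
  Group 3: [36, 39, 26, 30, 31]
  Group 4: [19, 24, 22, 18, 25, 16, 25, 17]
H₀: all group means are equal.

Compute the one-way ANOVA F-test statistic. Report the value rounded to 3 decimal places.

Group means [47.33, 41.50, 32.40, 20.75], grand mean 35.414
SSB = Σnᵢ(x̄ᵢ−x̄)² = 2988.501; SSW = ΣΣ(x−x̄ᵢ)² = 640.533
MSB = 2988.501/3 = 996.1670; MSW = 640.533/25 = 25.6213
F = MSB/MSW = 38.8804
df = (3, 25)

test statistic = 38.880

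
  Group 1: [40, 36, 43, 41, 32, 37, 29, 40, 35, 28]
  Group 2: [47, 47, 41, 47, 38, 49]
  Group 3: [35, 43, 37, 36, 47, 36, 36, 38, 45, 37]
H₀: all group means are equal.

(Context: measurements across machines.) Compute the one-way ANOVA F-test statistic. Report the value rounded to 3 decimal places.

test statistic = 6.628

Group means [36.10, 44.83, 39.00], grand mean 39.231
SSB = Σnᵢ(x̄ᵢ−x̄)² = 286.882; SSW = ΣΣ(x−x̄ᵢ)² = 497.733
MSB = 286.882/2 = 143.4410; MSW = 497.733/23 = 21.6406
F = MSB/MSW = 6.6283
df = (2, 23)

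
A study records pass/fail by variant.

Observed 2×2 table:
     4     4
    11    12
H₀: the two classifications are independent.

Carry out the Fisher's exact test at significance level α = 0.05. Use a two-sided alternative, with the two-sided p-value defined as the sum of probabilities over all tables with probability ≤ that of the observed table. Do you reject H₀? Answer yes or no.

Margins: r₁=8, r₂=23, c₁=15, c₂=16, n=31
p_obs = C(8,4)·C(23,11)/C(31,15); sum pmf over tables with pmf ≤ p_obs
p-value (two-sided) = 1.00000
At α=0.05: p ≥ α → fail to reject H₀

reject H₀: no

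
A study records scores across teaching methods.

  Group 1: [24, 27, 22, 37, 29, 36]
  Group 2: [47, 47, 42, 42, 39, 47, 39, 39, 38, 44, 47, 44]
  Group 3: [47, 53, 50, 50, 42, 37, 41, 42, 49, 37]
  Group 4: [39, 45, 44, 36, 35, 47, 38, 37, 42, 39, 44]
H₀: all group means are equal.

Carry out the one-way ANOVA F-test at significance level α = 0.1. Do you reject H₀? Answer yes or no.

reject H₀: yes

Group means [29.17, 42.92, 44.80, 40.55], grand mean 40.615
SSB = Σnᵢ(x̄ᵢ−x̄)² = 1025.153; SSW = ΣΣ(x−x̄ᵢ)² = 790.077
MSB = 1025.153/3 = 341.7178; MSW = 790.077/35 = 22.5736
F = MSB/MSW = 15.1379
df = (3, 35)
p-value (upper-tail) = 0.00000
At α=0.1: p < α → reject H₀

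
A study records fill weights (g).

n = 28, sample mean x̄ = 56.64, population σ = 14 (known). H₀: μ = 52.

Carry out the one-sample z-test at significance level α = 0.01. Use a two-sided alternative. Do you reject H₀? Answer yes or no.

SE = σ/√n = 14/√28 = 2.6458
z = (x̄−μ₀)/SE = (56.64−52)/2.6458 = 1.7538
p-value (two-sided) = 0.07947
At α=0.01: p ≥ α → fail to reject H₀

reject H₀: no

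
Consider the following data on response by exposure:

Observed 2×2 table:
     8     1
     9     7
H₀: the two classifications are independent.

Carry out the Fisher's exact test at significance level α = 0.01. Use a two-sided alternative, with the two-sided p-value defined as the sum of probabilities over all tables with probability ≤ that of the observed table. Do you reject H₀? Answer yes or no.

reject H₀: no

Margins: r₁=9, r₂=16, c₁=17, c₂=8, n=25
p_obs = C(9,8)·C(16,9)/C(25,17); sum pmf over tables with pmf ≤ p_obs
p-value (two-sided) = 0.18219
At α=0.01: p ≥ α → fail to reject H₀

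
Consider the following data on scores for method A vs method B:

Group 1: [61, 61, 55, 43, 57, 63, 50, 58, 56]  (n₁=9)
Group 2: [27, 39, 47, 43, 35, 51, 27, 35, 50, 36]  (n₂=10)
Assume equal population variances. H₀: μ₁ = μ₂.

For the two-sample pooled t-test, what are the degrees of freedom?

df = n₁ + n₂ − 2 = 9 + 10 − 2 = 17

degrees of freedom = 17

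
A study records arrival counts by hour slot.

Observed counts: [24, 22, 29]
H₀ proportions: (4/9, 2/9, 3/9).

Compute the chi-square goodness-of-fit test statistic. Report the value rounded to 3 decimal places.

test statistic = 4.960

n = 75; E_i = n·p_i = [33.33, 16.67, 25.00]
χ² = (24−33.33)²/33.33 + (22−16.67)²/16.67 + (29−25.00)²/25.00 = 4.9600
df = 2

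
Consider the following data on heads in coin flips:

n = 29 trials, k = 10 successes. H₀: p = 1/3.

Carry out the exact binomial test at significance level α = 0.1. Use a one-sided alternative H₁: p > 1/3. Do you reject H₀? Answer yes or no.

Exact binomial: n=29, k=10, p₀=1/3=0.3333
P(X≥10) from Σ C(n,i)·p₀^i·(1−p₀)^(n−i)
p-value (one-sided, H₁ greater) = 0.51725
At α=0.1: p ≥ α → fail to reject H₀

reject H₀: no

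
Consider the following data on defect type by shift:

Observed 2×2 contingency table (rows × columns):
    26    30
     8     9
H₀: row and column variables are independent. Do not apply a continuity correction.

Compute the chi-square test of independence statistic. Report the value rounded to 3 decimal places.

test statistic = 0.002

Row totals [56, 17], col totals [34, 39], n=73
χ² = (26−26.08)²/26.08 + (30−29.92)²/29.92 + (8−7.92)²/7.92 + (9−9.08)²/9.08 = 0.0021
df = 1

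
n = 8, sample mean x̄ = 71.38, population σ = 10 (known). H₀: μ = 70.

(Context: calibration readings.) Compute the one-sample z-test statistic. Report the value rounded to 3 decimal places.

SE = σ/√n = 10/√8 = 3.5355
z = (x̄−μ₀)/SE = (71.38−70)/3.5355 = 0.3903

test statistic = 0.390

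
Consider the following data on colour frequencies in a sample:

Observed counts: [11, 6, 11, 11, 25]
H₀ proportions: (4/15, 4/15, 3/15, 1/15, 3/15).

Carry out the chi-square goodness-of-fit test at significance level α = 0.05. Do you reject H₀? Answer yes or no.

n = 64; E_i = n·p_i = [17.07, 17.07, 12.80, 4.27, 12.80]
χ² = (11−17.07)²/17.07 + (6−17.07)²/17.07 + (11−12.80)²/12.80 + (11−4.27)²/4.27 + (25−12.80)²/12.80 = 31.8398
df = 4
p-value (upper-tail) = 0.00000
At α=0.05: p < α → reject H₀

reject H₀: yes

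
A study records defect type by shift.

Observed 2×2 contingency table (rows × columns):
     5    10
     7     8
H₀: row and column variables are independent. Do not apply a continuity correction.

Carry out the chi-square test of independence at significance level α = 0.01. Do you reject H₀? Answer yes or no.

reject H₀: no

Row totals [15, 15], col totals [12, 18], n=30
χ² = (5−6.00)²/6.00 + (10−9.00)²/9.00 + (7−6.00)²/6.00 + (8−9.00)²/9.00 = 0.5556
df = 1
p-value (upper-tail) = 0.45606
At α=0.01: p ≥ α → fail to reject H₀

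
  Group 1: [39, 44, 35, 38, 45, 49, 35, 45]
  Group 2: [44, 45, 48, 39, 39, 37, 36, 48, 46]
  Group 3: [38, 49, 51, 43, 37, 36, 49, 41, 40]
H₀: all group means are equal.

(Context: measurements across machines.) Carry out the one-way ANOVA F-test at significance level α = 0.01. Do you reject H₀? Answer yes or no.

reject H₀: no

Group means [41.25, 42.44, 42.67], grand mean 42.154
SSB = Σnᵢ(x̄ᵢ−x̄)² = 9.662; SSW = ΣΣ(x−x̄ᵢ)² = 625.722
MSB = 9.662/2 = 4.8312; MSW = 625.722/23 = 27.2053
F = MSB/MSW = 0.1776
df = (2, 23)
p-value (upper-tail) = 0.83843
At α=0.01: p ≥ α → fail to reject H₀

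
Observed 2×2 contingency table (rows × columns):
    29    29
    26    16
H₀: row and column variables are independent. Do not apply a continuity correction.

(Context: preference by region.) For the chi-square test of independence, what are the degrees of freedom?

df = (r−1)(c−1) = (2−1)·(2−1) = 1

degrees of freedom = 1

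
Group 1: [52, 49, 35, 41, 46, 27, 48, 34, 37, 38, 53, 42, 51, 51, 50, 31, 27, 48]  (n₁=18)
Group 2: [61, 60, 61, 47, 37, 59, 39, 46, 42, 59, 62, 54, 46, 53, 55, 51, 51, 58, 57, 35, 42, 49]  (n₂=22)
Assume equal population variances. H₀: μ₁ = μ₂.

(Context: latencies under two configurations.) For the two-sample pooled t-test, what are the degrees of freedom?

degrees of freedom = 38

df = n₁ + n₂ − 2 = 18 + 22 − 2 = 38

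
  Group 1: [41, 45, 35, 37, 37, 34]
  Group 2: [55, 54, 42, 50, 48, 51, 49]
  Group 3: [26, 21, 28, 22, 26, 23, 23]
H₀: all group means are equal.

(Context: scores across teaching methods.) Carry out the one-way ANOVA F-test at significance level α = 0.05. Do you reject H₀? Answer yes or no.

Group means [38.17, 49.86, 24.14], grand mean 37.350
SSB = Σnᵢ(x̄ᵢ−x̄)² = 2320.002; SSW = ΣΣ(x−x̄ᵢ)² = 234.548
MSB = 2320.002/2 = 1160.0012; MSW = 234.548/17 = 13.7969
F = MSB/MSW = 84.0768
df = (2, 17)
p-value (upper-tail) = 0.00000
At α=0.05: p < α → reject H₀

reject H₀: yes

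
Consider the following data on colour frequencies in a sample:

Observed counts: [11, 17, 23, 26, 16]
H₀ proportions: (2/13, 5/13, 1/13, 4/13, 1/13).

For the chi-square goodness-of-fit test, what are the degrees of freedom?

df = k − 1 = 5 − 1 = 4

degrees of freedom = 4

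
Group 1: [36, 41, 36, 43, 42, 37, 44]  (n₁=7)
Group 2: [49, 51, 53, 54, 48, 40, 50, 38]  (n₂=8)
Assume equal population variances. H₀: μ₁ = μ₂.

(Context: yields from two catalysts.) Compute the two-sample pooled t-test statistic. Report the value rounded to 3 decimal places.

test statistic = -3.174

x̄₁=39.857, s₁=3.436, n₁=7
x̄₂=47.875, s₂=5.842, n₂=8
s_p² = [6·3.436² + 7·5.842²]/13 = 23.8255
SE = √(s_p²·(1/7+1/8)) = 2.5262
t = (39.857−47.875)/2.5262 = -3.1738
df = 13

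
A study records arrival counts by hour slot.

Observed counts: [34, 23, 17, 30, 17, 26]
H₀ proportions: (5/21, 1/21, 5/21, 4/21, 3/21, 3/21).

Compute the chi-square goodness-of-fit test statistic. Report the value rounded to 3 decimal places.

test statistic = 47.952

n = 147; E_i = n·p_i = [35.00, 7.00, 35.00, 28.00, 21.00, 21.00]
χ² = (34−35.00)²/35.00 + (23−7.00)²/7.00 + (17−35.00)²/35.00 + (30−28.00)²/28.00 + (17−21.00)²/21.00 + (26−21.00)²/21.00 = 47.9524
df = 5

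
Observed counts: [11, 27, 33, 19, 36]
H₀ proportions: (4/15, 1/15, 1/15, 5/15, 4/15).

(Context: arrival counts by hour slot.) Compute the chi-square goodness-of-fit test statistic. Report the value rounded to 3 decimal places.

n = 126; E_i = n·p_i = [33.60, 8.40, 8.40, 42.00, 33.60]
χ² = (11−33.60)²/33.60 + (27−8.40)²/8.40 + (33−8.40)²/8.40 + (19−42.00)²/42.00 + (36−33.60)²/33.60 = 141.1964
df = 4

test statistic = 141.196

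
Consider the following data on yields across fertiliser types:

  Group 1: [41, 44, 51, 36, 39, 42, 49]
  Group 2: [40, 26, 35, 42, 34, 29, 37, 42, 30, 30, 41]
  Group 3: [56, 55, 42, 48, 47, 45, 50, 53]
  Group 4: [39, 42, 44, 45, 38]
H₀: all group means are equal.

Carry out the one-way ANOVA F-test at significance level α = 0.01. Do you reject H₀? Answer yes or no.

Group means [43.14, 35.09, 49.50, 41.60], grand mean 41.677
SSB = Σnᵢ(x̄ᵢ−x̄)² = 981.808; SSW = ΣΣ(x−x̄ᵢ)² = 708.966
MSB = 981.808/3 = 327.2693; MSW = 708.966/27 = 26.2580
F = MSB/MSW = 12.4636
df = (3, 27)
p-value (upper-tail) = 0.00003
At α=0.01: p < α → reject H₀

reject H₀: yes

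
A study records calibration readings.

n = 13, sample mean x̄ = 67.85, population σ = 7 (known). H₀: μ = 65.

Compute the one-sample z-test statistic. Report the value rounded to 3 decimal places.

SE = σ/√n = 7/√13 = 1.9415
z = (x̄−μ₀)/SE = (67.85−65)/1.9415 = 1.4680

test statistic = 1.468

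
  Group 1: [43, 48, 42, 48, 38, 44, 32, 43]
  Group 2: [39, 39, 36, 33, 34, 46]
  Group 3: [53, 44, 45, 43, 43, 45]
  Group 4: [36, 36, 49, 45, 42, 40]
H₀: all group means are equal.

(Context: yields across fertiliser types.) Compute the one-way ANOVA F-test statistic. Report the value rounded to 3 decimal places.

Group means [42.25, 37.83, 45.50, 41.33], grand mean 41.769
SSB = Σnᵢ(x̄ᵢ−x̄)² = 179.449; SSW = ΣΣ(x−x̄ᵢ)² = 507.167
MSB = 179.449/3 = 59.8162; MSW = 507.167/22 = 23.0530
F = MSB/MSW = 2.5947
df = (3, 22)

test statistic = 2.595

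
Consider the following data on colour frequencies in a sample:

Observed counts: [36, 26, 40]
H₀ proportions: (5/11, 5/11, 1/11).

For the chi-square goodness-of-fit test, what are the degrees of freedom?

degrees of freedom = 2

df = k − 1 = 3 − 1 = 2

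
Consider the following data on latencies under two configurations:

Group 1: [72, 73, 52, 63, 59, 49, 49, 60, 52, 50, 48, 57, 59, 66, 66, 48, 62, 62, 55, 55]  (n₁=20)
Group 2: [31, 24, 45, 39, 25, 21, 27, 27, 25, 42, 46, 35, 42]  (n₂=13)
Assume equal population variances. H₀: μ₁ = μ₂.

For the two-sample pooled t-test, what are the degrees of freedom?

df = n₁ + n₂ − 2 = 20 + 13 − 2 = 31

degrees of freedom = 31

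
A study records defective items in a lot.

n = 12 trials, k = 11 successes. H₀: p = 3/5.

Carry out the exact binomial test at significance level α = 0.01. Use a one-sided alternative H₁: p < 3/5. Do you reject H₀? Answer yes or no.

reject H₀: no

Exact binomial: n=12, k=11, p₀=3/5=0.6000
P(X≤11) from Σ C(n,i)·p₀^i·(1−p₀)^(n−i)
p-value (one-sided, H₁ less) = 0.99782
At α=0.01: p ≥ α → fail to reject H₀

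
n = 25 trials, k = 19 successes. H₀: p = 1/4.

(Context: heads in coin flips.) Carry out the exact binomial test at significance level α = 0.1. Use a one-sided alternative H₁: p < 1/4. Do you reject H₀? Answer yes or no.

reject H₀: no

Exact binomial: n=25, k=19, p₀=1/4=0.2500
P(X≤19) from Σ C(n,i)·p₀^i·(1−p₀)^(n−i)
p-value (one-sided, H₁ less) = 1.00000
At α=0.1: p ≥ α → fail to reject H₀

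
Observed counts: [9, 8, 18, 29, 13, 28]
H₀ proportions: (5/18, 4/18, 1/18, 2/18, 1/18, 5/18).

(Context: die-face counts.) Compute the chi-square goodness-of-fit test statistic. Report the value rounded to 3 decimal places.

n = 105; E_i = n·p_i = [29.17, 23.33, 5.83, 11.67, 5.83, 29.17]
χ² = (9−29.17)²/29.17 + (8−23.33)²/23.33 + (18−5.83)²/5.83 + (29−11.67)²/11.67 + (13−5.83)²/5.83 + (28−29.17)²/29.17 = 84.0000
df = 5

test statistic = 84.000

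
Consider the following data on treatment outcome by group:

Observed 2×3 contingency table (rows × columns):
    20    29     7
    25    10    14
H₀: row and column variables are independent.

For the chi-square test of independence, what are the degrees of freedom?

df = (r−1)(c−1) = (2−1)·(3−1) = 2

degrees of freedom = 2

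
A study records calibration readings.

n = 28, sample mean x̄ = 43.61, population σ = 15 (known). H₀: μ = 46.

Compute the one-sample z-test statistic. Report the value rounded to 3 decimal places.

test statistic = -0.843

SE = σ/√n = 15/√28 = 2.8347
z = (x̄−μ₀)/SE = (43.61−46)/2.8347 = -0.8431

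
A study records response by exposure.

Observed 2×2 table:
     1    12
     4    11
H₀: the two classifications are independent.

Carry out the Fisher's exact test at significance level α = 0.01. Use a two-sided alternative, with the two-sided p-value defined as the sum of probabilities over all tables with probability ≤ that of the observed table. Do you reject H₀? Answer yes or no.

reject H₀: no

Margins: r₁=13, r₂=15, c₁=5, c₂=23, n=28
p_obs = C(13,1)·C(15,4)/C(28,5); sum pmf over tables with pmf ≤ p_obs
p-value (two-sided) = 0.33333
At α=0.01: p ≥ α → fail to reject H₀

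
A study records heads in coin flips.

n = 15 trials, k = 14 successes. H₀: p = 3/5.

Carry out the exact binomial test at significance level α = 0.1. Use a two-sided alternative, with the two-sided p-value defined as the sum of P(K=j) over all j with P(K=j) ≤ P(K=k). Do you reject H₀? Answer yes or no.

reject H₀: yes

Exact binomial: n=15, k=14, p₀=3/5=0.6000
P(X=j) = C(n,j)·p₀^j·(1−p₀)^(n−j); p = Σ P(X=j) over j with P(X=j) ≤ P(X=14)
p-value (two-sided) = 0.00710
At α=0.1: p < α → reject H₀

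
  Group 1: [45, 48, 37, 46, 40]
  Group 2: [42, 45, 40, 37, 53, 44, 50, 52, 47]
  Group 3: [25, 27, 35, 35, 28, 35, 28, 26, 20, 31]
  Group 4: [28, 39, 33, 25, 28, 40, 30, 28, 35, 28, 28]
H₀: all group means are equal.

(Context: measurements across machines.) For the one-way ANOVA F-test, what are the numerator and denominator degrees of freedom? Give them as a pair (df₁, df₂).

degrees of freedom = [3, 31]

k = 4 groups, N = 35 total
df = (k−1, N−k) = (4−1, 35−4) = (3, 31)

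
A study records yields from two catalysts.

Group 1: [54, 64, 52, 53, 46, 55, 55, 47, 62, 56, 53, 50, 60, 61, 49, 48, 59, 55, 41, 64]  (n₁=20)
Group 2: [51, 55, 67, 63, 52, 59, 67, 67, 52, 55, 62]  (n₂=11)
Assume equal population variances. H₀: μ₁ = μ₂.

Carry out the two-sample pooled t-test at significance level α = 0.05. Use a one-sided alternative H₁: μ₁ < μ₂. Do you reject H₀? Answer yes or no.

reject H₀: yes

x̄₁=54.200, s₁=6.263, n₁=20
x̄₂=59.091, s₂=6.410, n₂=11
s_p² = [19·6.263² + 10·6.410²]/29 = 39.8658
SE = √(s_p²·(1/20+1/11)) = 2.3701
t = (54.200−59.091)/2.3701 = -2.0636
df = 29
p-value (one-sided, H₁ less) = 0.02405
At α=0.05: p < α → reject H₀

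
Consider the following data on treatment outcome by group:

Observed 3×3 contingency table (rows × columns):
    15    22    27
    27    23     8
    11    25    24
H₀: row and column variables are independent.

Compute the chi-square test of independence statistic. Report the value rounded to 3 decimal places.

Row totals [64, 58, 60], col totals [53, 70, 59], n=182
χ² = (15−18.64)²/18.64 + (22−24.62)²/24.62 + (27−20.75)²/20.75 + (27−16.89)²/16.89 + (23−22.31)²/22.31 + (8−18.80)²/18.80 + (11−17.47)²/17.47 + (25−23.08)²/23.08 + (24−19.45)²/19.45 = 18.7733
df = 4

test statistic = 18.773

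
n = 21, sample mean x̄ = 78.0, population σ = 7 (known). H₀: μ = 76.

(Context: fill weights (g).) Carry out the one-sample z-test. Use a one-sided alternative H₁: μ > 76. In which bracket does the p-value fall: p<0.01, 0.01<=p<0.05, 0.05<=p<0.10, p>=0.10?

SE = σ/√n = 7/√21 = 1.5275
z = (x̄−μ₀)/SE = (78.0−76)/1.5275 = 1.3093
p-value (one-sided, H₁ greater) = 0.09522
→ bracket: 0.05<=p<0.10

p-value bracket: 0.05<=p<0.10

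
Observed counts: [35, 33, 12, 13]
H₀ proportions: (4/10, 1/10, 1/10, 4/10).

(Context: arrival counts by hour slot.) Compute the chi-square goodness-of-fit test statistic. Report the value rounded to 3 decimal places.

n = 93; E_i = n·p_i = [37.20, 9.30, 9.30, 37.20]
χ² = (35−37.20)²/37.20 + (33−9.30)²/9.30 + (12−9.30)²/9.30 + (13−37.20)²/37.20 = 77.0538
df = 3

test statistic = 77.054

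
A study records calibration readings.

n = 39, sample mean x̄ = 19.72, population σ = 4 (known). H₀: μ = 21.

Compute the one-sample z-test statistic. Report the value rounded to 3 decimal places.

test statistic = -1.998

SE = σ/√n = 4/√39 = 0.6405
z = (x̄−μ₀)/SE = (19.72−21)/0.6405 = -1.9984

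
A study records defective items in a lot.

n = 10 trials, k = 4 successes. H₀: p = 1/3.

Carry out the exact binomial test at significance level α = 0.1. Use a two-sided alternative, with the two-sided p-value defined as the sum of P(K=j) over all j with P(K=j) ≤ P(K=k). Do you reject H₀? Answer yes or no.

reject H₀: no

Exact binomial: n=10, k=4, p₀=1/3=0.3333
P(X=j) = C(n,j)·p₀^j·(1−p₀)^(n−j); p = Σ P(X=j) over j with P(X=j) ≤ P(X=4)
p-value (two-sided) = 0.73988
At α=0.1: p ≥ α → fail to reject H₀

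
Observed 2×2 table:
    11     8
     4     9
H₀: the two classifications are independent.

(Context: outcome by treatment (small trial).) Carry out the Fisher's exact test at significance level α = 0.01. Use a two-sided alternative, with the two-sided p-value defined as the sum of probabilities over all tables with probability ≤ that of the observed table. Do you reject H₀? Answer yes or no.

Margins: r₁=19, r₂=13, c₁=15, c₂=17, n=32
p_obs = C(19,11)·C(13,4)/C(32,15); sum pmf over tables with pmf ≤ p_obs
p-value (two-sided) = 0.16574
At α=0.01: p ≥ α → fail to reject H₀

reject H₀: no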